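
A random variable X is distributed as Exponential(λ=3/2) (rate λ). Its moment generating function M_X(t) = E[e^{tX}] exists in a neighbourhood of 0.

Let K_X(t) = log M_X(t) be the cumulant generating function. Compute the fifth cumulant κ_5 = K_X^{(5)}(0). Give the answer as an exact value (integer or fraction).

κ_5 = D^5[K](0) = 256/81

M_X(t) = 3/(2*(3/2 - t))
K_X(t) = log M_X(t) = -log(3/2 - t) - log(2) + log(3)
D^5[K](t) = -768/(32*t^5 - 240*t^4 + 720*t^3 - 1080*t^2 + 810*t - 243)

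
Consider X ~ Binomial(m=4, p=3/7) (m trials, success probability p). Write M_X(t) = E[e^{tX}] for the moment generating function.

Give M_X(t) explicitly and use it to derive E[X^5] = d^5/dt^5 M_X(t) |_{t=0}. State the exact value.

M_X(t) = (3*e^(t)/7 + 4/7)^4
M′(t) = 324*e^(4*t)/2401 + 1296*e^(3*t)/2401 + 1728*e^(2*t)/2401 + 768*e^(t)/2401
M′′(t) = 1296*e^(4*t)/2401 + 3888*e^(3*t)/2401 + 3456*e^(2*t)/2401 + 768*e^(t)/2401
M′′′(t) = 5184*e^(4*t)/2401 + 11664*e^(3*t)/2401 + 6912*e^(2*t)/2401 + 768*e^(t)/2401
M′′′′(t) = 20736*e^(4*t)/2401 + 34992*e^(3*t)/2401 + 13824*e^(2*t)/2401 + 768*e^(t)/2401
M′′′′′(t) = 82944*e^(4*t)/2401 + 104976*e^(3*t)/2401 + 27648*e^(2*t)/2401 + 768*e^(t)/2401

E[X^5] = M′′′′′(0) = 216336/2401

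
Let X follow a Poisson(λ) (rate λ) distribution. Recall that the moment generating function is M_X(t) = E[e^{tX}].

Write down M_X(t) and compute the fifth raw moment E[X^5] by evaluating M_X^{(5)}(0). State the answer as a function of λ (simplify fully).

M_X(t) = e^(λ*(e^(t) - 1))
D^5[M](t) = (λ^5*e^(5*t)*e^(λ*e^(t)) + 10*λ^4*e^(4*t)*e^(λ*e^(t)) + 25*λ^3*e^(3*t)*e^(λ*e^(t)) + 15*λ^2*e^(2*t)*e^(λ*e^(t)) + λ*e^(t)*e^(λ*e^(t)))*e^(-λ)

E[X^5] = D^5[M](0) = λ*(λ^4 + 10*λ^3 + 25*λ^2 + 15*λ + 1)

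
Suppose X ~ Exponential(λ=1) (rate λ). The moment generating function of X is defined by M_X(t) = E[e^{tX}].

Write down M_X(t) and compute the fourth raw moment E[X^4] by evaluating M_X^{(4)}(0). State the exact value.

E[X^4] = M^(4)(0) = 24

M_X(t) = 1/(1 - t)
M^(4)(t) = -24/(t^5 - 5*t^4 + 10*t^3 - 10*t^2 + 5*t - 1)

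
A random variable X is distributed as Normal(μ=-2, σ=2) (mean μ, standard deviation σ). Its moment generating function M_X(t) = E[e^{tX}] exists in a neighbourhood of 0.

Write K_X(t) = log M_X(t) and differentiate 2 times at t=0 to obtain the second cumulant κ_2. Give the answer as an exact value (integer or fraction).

κ_2 = D^2[K](0) = 4

M_X(t) = e^(2*t^2 - 2*t)
K_X(t) = log M_X(t) = 2*t^2 - 2*t
D^2[K](t) = 4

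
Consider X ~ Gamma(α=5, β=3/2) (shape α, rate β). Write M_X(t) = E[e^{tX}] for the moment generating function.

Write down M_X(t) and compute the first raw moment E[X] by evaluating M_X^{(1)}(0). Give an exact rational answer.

M_X(t) = 243/(32*(3/2 - t)^5)
M^(1)(t) = 2430/(64*t^6 - 576*t^5 + 2160*t^4 - 4320*t^3 + 4860*t^2 - 2916*t + 729)

E[X] = M^(1)(0) = 10/3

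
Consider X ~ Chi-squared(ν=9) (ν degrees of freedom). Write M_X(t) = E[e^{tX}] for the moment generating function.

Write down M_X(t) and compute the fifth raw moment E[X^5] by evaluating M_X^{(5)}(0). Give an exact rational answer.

M_X(t) = (1 - 2*t)^(-9/2)

E[X^5] = M^(5)(0) = 328185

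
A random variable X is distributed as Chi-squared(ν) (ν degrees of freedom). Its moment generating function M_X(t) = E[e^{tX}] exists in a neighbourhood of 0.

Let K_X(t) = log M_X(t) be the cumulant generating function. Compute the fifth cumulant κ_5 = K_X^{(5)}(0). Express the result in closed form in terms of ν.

M_X(t) = (1 - 2*t)^(-ν/2)
K_X(t) = log M_X(t) = -ν*log(1 - 2*t)/2
K′(t) = -ν/(2*t - 1)
K′′(t) = 2*ν/(4*t^2 - 4*t + 1)
K′′′(t) = -8*ν/(8*t^3 - 12*t^2 + 6*t - 1)
K′′′′(t) = 48*ν/(16*t^4 - 32*t^3 + 24*t^2 - 8*t + 1)
K′′′′′(t) = -384*ν/(32*t^5 - 80*t^4 + 80*t^3 - 40*t^2 + 10*t - 1)

κ_5 = K′′′′′(0) = 384*ν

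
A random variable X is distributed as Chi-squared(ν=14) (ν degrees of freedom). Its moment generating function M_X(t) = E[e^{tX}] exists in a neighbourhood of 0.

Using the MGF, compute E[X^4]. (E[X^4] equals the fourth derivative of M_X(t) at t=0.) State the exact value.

E[X^4] = M′′′′(0) = 80640

M_X(t) = (1 - 2*t)^(-7)
M′(t) = 14/(256*t^8 - 1024*t^7 + 1792*t^6 - 1792*t^5 + 1120*t^4 - 448*t^3 + 112*t^2 - 16*t + 1)
M′′(t) = -224/(512*t^9 - 2304*t^8 + 4608*t^7 - 5376*t^6 + 4032*t^5 - 2016*t^4 + 672*t^3 - 144*t^2 + 18*t - 1)
M′′′(t) = 4032/(1024*t^10 - 5120*t^9 + 11520*t^8 - 15360*t^7 + 13440*t^6 - 8064*t^5 + 3360*t^4 - 960*t^3 + 180*t^2 - 20*t + 1)
M′′′′(t) = -80640/(2048*t^11 - 11264*t^10 + 28160*t^9 - 42240*t^8 + 42240*t^7 - 29568*t^6 + 14784*t^5 - 5280*t^4 + 1320*t^3 - 220*t^2 + 22*t - 1)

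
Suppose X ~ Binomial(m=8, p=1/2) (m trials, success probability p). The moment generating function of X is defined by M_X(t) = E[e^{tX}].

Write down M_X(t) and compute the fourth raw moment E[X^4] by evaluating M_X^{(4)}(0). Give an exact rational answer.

E[X^4] = d^4M/dt^4 |_{t=0} = 459

M_X(t) = (e^(t)/2 + 1/2)^8
dM/dt = e^(8*t)/32 + 7*e^(7*t)/32 + 21*e^(6*t)/32 + 35*e^(5*t)/32 + 35*e^(4*t)/32 + 21*e^(3*t)/32 + 7*e^(2*t)/32 + e^(t)/32
d^2M/dt^2 = e^(8*t)/4 + 49*e^(7*t)/32 + 63*e^(6*t)/16 + 175*e^(5*t)/32 + 35*e^(4*t)/8 + 63*e^(3*t)/32 + 7*e^(2*t)/16 + e^(t)/32
d^3M/dt^3 = 2*e^(8*t) + 343*e^(7*t)/32 + 189*e^(6*t)/8 + 875*e^(5*t)/32 + 35*e^(4*t)/2 + 189*e^(3*t)/32 + 7*e^(2*t)/8 + e^(t)/32
d^4M/dt^4 = 16*e^(8*t) + 2401*e^(7*t)/32 + 567*e^(6*t)/4 + 4375*e^(5*t)/32 + 70*e^(4*t) + 567*e^(3*t)/32 + 7*e^(2*t)/4 + e^(t)/32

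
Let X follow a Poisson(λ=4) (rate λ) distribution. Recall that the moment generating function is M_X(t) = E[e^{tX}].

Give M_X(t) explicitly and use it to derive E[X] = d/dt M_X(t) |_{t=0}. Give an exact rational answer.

M_X(t) = e^(4*e^(t) - 4)
dM/dt = 4*e^(-4)*e^(t)*e^(4*e^(t))

E[X] = dM/dt |_{t=0} = 4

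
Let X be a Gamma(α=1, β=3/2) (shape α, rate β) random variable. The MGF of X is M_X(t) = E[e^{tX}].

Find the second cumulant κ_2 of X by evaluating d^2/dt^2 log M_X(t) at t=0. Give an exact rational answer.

κ_2 = D^2[K](0) = 4/9

M_X(t) = 3/(2*(3/2 - t))
K_X(t) = log M_X(t) = -log(3/2 - t) - log(2) + log(3)
D^2[K](t) = 4/(4*t^2 - 12*t + 9)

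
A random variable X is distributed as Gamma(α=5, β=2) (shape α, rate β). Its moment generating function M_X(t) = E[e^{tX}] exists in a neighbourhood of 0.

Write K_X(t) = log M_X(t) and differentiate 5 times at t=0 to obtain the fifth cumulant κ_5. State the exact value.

κ_5 = K^(5)(0) = 15/4

M_X(t) = 32/(2 - t)^5
K_X(t) = log M_X(t) = -5*log(2 - t) + 5*log(2)
K^(5)(t) = -120/(t^5 - 10*t^4 + 40*t^3 - 80*t^2 + 80*t - 32)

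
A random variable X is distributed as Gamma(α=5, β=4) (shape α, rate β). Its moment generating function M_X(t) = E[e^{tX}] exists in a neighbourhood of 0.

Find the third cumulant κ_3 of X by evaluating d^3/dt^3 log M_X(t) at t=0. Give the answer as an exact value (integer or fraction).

κ_3 = K^(3)(0) = 5/32

M_X(t) = 1024/(4 - t)^5
K_X(t) = log M_X(t) = -5*log(4 - t) + 10*log(2)
K^(3)(t) = -10/(t^3 - 12*t^2 + 48*t - 64)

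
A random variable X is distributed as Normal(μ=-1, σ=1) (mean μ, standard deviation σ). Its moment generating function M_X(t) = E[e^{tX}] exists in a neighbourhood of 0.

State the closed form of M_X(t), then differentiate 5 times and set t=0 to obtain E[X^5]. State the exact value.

E[X^5] = D^5[M](0) = -26

M_X(t) = e^(t^2/2 - t)
D^5[M](t) = (t^5*e^(t^2/2) - 5*t^4*e^(t^2/2) + 20*t^3*e^(t^2/2) - 40*t^2*e^(t^2/2) + 50*t*e^(t^2/2) - 26*e^(t^2/2))*e^(-t)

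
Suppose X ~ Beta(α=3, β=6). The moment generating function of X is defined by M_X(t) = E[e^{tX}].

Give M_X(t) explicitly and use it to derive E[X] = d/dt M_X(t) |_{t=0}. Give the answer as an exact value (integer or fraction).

M_X(t) = ₁F₁(3; 9; t)
D[M](t) = ₁F₁(4; 10; t)/3

E[X] = D[M](0) = 1/3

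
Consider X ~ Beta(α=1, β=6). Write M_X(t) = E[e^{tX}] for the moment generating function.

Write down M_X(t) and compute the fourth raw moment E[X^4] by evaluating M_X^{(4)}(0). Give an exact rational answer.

M_X(t) = ₁F₁(1; 7; t)
D^4[M](t) = ₁F₁(5; 11; t)/210

E[X^4] = D^4[M](0) = 1/210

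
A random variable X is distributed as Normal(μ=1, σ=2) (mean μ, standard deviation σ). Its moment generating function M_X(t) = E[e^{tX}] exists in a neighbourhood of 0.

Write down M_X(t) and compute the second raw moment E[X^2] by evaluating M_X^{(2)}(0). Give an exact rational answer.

E[X^2] = D^2[M](0) = 5

M_X(t) = e^(2*t^2 + t)
D^2[M](t) = 16*t^2*e^(t)*e^(2*t^2) + 8*t*e^(t)*e^(2*t^2) + 5*e^(t)*e^(2*t^2)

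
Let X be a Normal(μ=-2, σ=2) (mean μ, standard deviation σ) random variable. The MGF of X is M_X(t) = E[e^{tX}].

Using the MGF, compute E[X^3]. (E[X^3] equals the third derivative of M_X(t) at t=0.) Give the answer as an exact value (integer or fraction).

M_X(t) = e^(2*t^2 - 2*t)
D^3[M](t) = (64*t^3*e^(2*t^2) - 96*t^2*e^(2*t^2) + 96*t*e^(2*t^2) - 32*e^(2*t^2))*e^(-2*t)

E[X^3] = D^3[M](0) = -32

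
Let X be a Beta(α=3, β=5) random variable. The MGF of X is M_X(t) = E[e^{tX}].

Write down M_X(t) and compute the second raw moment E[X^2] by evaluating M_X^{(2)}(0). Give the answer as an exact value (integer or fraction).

E[X^2] = d^2M/dt^2 |_{t=0} = 1/6

M_X(t) = ₁F₁(3; 8; t)
dM/dt = 3*₁F₁(4; 9; t)/8
d^2M/dt^2 = ₁F₁(5; 10; t)/6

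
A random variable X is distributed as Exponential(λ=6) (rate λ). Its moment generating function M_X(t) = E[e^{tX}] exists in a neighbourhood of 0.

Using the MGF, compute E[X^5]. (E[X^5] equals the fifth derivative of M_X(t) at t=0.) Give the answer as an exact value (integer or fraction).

E[X^5] = D^5[M](0) = 5/324

M_X(t) = 6/(6 - t)
D^5[M](t) = 720/(t^6 - 36*t^5 + 540*t^4 - 4320*t^3 + 19440*t^2 - 46656*t + 46656)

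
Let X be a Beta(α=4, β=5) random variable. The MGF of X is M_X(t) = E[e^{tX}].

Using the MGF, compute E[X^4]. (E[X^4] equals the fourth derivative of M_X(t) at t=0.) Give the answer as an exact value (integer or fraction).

M_X(t) = ₁F₁(4; 9; t)
D^4[M](t) = 7*₁F₁(8; 13; t)/99

E[X^4] = D^4[M](0) = 7/99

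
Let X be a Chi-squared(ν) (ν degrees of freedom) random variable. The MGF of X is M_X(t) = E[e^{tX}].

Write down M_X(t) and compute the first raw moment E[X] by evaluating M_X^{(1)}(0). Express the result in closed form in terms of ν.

E[X] = dM/dt |_{t=0} = ν

M_X(t) = (1 - 2*t)^(-ν/2)
dM/dt = -ν/(2*t*(1 - 2*t)^(ν/2) - (1 - 2*t)^(ν/2))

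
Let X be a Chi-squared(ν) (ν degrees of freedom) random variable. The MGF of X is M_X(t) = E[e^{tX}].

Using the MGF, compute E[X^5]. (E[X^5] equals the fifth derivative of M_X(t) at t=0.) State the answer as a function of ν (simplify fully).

M_X(t) = (1 - 2*t)^(-ν/2)

E[X^5] = M^(5)(0) = ν*(ν^4 + 20*ν^3 + 140*ν^2 + 400*ν + 384)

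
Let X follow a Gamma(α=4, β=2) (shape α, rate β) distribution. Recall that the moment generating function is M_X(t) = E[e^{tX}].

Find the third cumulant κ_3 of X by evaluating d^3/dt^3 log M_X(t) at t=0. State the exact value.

κ_3 = D^3[K](0) = 1

M_X(t) = 16/(2 - t)^4
K_X(t) = log M_X(t) = -4*log(2 - t) + 4*log(2)
D^3[K](t) = -8/(t^3 - 6*t^2 + 12*t - 8)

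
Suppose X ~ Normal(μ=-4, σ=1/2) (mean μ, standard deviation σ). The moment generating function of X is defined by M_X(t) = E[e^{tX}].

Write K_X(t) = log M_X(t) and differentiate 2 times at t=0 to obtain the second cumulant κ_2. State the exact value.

M_X(t) = e^(t^2/8 - 4*t)
K_X(t) = log M_X(t) = t^2/8 - 4*t
K^(2)(t) = 1/4

κ_2 = K^(2)(0) = 1/4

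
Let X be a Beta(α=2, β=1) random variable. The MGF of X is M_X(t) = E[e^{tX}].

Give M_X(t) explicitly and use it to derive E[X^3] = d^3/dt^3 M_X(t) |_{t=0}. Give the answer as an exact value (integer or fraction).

E[X^3] = M′′′(0) = 2/5

M_X(t) = ₁F₁(2; 3; t)
M′(t) = 2*₁F₁(3; 4; t)/3
M′′(t) = ₁F₁(4; 5; t)/2
M′′′(t) = 2*₁F₁(5; 6; t)/5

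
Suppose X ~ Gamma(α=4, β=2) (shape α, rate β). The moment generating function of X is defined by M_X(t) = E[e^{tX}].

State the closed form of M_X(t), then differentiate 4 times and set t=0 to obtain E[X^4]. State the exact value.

M_X(t) = 16/(2 - t)^4
D^4[M](t) = 13440/(t^8 - 16*t^7 + 112*t^6 - 448*t^5 + 1120*t^4 - 1792*t^3 + 1792*t^2 - 1024*t + 256)

E[X^4] = D^4[M](0) = 105/2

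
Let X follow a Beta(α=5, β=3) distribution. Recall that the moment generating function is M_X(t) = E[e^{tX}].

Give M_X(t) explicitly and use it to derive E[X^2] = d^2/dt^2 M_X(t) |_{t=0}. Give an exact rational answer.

E[X^2] = M′′(0) = 5/12

M_X(t) = ₁F₁(5; 8; t)
M′(t) = 5*₁F₁(6; 9; t)/8
M′′(t) = 5*₁F₁(7; 10; t)/12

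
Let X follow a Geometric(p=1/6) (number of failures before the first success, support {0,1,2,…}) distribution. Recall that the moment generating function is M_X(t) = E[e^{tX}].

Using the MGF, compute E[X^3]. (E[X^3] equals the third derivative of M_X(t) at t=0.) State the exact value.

E[X^3] = M′′′(0) = 905

M_X(t) = 1/(6*(1 - 5*e^(t)/6))
M′(t) = 5*e^(t)/(25*e^(2*t) - 60*e^(t) + 36)
M′′(t) = (-25*e^(2*t) - 30*e^(t))/(125*e^(3*t) - 450*e^(2*t) + 540*e^(t) - 216)
M′′′(t) = (125*e^(3*t) + 600*e^(2*t) + 180*e^(t))/(625*e^(4*t) - 3000*e^(3*t) + 5400*e^(2*t) - 4320*e^(t) + 1296)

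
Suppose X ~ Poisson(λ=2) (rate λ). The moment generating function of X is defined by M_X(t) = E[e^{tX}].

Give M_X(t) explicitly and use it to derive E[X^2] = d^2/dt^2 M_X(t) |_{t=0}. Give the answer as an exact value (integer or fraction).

E[X^2] = M′′(0) = 6

M_X(t) = e^(2*e^(t) - 2)
M′(t) = 2*e^(-2)*e^(t)*e^(2*e^(t))
M′′(t) = (4*e^(2*t)*e^(2*e^(t)) + 2*e^(t)*e^(2*e^(t)))*e^(-2)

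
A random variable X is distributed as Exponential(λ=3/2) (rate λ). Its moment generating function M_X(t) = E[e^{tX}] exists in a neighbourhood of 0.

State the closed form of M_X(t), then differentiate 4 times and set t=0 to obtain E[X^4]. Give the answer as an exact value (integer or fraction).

M_X(t) = 3/(2*(3/2 - t))
M^(4)(t) = -1152/(32*t^5 - 240*t^4 + 720*t^3 - 1080*t^2 + 810*t - 243)

E[X^4] = M^(4)(0) = 128/27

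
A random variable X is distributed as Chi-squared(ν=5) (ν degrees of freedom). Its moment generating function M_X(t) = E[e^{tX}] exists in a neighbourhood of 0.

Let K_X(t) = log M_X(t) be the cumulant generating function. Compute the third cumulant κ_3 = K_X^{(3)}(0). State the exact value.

κ_3 = K′′′(0) = 40

M_X(t) = (1 - 2*t)^(-5/2)
K_X(t) = log M_X(t) = -5*log(1 - 2*t)/2
K′(t) = -5/(2*t - 1)
K′′(t) = 10/(4*t^2 - 4*t + 1)
K′′′(t) = -40/(8*t^3 - 12*t^2 + 6*t - 1)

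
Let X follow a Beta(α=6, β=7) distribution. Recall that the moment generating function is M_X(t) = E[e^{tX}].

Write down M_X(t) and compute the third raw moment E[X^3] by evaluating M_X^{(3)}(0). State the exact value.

M_X(t) = ₁F₁(6; 13; t)
M^(3)(t) = 8*₁F₁(9; 16; t)/65

E[X^3] = M^(3)(0) = 8/65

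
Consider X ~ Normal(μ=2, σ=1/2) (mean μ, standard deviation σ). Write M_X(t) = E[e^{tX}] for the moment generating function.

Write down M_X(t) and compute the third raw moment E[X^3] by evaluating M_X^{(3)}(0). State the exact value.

M_X(t) = e^(t^2/8 + 2*t)
M′(t) = t*e^(2*t)*e^(t^2/8)/4 + 2*e^(2*t)*e^(t^2/8)
M′′(t) = t^2*e^(2*t)*e^(t^2/8)/16 + t*e^(2*t)*e^(t^2/8) + 17*e^(2*t)*e^(t^2/8)/4
M′′′(t) = t^3*e^(2*t)*e^(t^2/8)/64 + 3*t^2*e^(2*t)*e^(t^2/8)/8 + 51*t*e^(2*t)*e^(t^2/8)/16 + 19*e^(2*t)*e^(t^2/8)/2

E[X^3] = M′′′(0) = 19/2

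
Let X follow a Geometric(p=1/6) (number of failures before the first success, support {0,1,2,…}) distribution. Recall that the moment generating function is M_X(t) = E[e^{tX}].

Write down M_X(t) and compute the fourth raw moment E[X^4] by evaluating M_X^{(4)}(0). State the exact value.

M_X(t) = 1/(6*(1 - 5*e^(t)/6))
M^(4)(t) = (-625*e^(4*t) - 8250*e^(3*t) - 9900*e^(2*t) - 1080*e^(t))/(3125*e^(5*t) - 18750*e^(4*t) + 45000*e^(3*t) - 54000*e^(2*t) + 32400*e^(t) - 7776)

E[X^4] = M^(4)(0) = 19855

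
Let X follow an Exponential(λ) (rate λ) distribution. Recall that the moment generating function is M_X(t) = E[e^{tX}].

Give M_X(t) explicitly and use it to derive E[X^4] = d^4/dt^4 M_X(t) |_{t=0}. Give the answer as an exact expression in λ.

E[X^4] = M′′′′(0) = 24/λ^4

M_X(t) = λ/(λ - t)
M′(t) = λ/(λ^2 - 2*λ*t + t^2)
M′′(t) = -2*λ/(-λ^3 + 3*λ^2*t - 3*λ*t^2 + t^3)
M′′′(t) = 6*λ/(λ^4 - 4*λ^3*t + 6*λ^2*t^2 - 4*λ*t^3 + t^4)
M′′′′(t) = -24*λ/(-λ^5 + 5*λ^4*t - 10*λ^3*t^2 + 10*λ^2*t^3 - 5*λ*t^4 + t^5)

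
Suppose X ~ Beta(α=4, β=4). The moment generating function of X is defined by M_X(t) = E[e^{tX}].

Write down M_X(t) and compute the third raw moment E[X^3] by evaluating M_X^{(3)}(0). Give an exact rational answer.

E[X^3] = M′′′(0) = 1/6

M_X(t) = ₁F₁(4; 8; t)
M′(t) = ₁F₁(5; 9; t)/2
M′′(t) = 5*₁F₁(6; 10; t)/18
M′′′(t) = ₁F₁(7; 11; t)/6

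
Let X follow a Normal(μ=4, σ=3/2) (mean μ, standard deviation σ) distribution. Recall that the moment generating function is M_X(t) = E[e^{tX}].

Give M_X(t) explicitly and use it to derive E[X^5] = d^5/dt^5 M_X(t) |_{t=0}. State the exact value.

E[X^5] = D^5[M](0) = 11071/4

M_X(t) = e^(9*t^2/8 + 4*t)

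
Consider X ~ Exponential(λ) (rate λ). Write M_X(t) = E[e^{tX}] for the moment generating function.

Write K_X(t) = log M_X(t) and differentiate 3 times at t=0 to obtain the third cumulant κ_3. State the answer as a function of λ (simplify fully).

κ_3 = K^(3)(0) = 2/λ^3

M_X(t) = λ/(λ - t)
K_X(t) = log M_X(t) = log(λ) - log(λ - t)
K^(3)(t) = -2/(-λ^3 + 3*λ^2*t - 3*λ*t^2 + t^3)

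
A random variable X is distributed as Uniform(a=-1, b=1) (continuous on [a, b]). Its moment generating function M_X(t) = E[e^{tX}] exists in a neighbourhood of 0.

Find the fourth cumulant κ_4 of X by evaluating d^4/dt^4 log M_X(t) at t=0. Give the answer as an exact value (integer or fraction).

M_X(t) = (e^(t) - e^(-t))/(2*t)
K_X(t) = log M_X(t) = -log(t) + log(e^(t) - e^(-t)) - log(2)

κ_4 = D^4[K](0) = -2/15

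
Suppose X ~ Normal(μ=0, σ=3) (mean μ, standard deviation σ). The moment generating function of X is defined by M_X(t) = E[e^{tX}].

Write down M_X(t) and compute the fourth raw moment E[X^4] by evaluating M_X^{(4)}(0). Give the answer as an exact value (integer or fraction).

E[X^4] = d^4M/dt^4 |_{t=0} = 243

M_X(t) = e^(9*t^2/2)
dM/dt = 9*t*e^(9*t^2/2)
d^2M/dt^2 = 81*t^2*e^(9*t^2/2) + 9*e^(9*t^2/2)
d^3M/dt^3 = 729*t^3*e^(9*t^2/2) + 243*t*e^(9*t^2/2)
d^4M/dt^4 = 6561*t^4*e^(9*t^2/2) + 4374*t^2*e^(9*t^2/2) + 243*e^(9*t^2/2)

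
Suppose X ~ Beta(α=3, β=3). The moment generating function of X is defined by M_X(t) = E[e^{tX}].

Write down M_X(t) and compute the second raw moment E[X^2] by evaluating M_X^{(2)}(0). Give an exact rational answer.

E[X^2] = d^2M/dt^2 |_{t=0} = 2/7

M_X(t) = ₁F₁(3; 6; t)
dM/dt = ₁F₁(4; 7; t)/2
d^2M/dt^2 = 2*₁F₁(5; 8; t)/7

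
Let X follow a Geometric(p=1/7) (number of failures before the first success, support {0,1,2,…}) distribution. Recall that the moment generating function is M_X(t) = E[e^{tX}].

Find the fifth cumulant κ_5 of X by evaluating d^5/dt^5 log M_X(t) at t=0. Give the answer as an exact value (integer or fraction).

M_X(t) = 1/(7*(1 - 6*e^(t)/7))
K_X(t) = log M_X(t) = -log(1 - 6*e^(t)/7) - log(7)
K^(5)(t) = (-9072*e^(4*t) - 116424*e^(3*t) - 135828*e^(2*t) - 14406*e^(t))/(7776*e^(5*t) - 45360*e^(4*t) + 105840*e^(3*t) - 123480*e^(2*t) + 72030*e^(t) - 16807)

κ_5 = K^(5)(0) = 275730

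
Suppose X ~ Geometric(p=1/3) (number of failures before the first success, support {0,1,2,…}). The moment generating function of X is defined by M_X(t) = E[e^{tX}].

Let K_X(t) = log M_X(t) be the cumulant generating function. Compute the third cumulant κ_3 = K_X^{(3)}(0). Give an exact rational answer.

M_X(t) = 1/(3*(1 - 2*e^(t)/3))
K_X(t) = log M_X(t) = -log(1 - 2*e^(t)/3) - log(3)
K^(3)(t) = (-12*e^(2*t) - 18*e^(t))/(8*e^(3*t) - 36*e^(2*t) + 54*e^(t) - 27)

κ_3 = K^(3)(0) = 30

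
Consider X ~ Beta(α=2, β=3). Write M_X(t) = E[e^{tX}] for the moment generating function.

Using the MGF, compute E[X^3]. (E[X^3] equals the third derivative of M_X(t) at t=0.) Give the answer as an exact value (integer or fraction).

E[X^3] = M^(3)(0) = 4/35

M_X(t) = ₁F₁(2; 5; t)
M^(3)(t) = 4*₁F₁(5; 8; t)/35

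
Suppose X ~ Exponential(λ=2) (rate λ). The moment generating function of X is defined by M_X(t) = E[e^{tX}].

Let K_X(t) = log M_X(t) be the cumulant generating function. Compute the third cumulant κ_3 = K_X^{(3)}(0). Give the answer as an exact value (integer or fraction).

M_X(t) = 2/(2 - t)
K_X(t) = log M_X(t) = -log(2 - t) + log(2)
dK/dt = -1/(t - 2)
d^2K/dt^2 = 1/(t^2 - 4*t + 4)
d^3K/dt^3 = -2/(t^3 - 6*t^2 + 12*t - 8)

κ_3 = d^3K/dt^3 |_{t=0} = 1/4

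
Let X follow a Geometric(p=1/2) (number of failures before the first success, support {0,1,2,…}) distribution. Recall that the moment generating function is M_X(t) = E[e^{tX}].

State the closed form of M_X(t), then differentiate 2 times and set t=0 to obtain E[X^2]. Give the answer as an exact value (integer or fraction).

E[X^2] = M^(2)(0) = 3

M_X(t) = 1/(2*(1 - e^(t)/2))
M^(2)(t) = (-e^(2*t) - 2*e^(t))/(e^(3*t) - 6*e^(2*t) + 12*e^(t) - 8)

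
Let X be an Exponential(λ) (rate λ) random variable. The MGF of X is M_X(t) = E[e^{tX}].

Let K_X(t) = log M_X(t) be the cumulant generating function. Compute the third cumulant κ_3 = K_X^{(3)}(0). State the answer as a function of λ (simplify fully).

κ_3 = d^3K/dt^3 |_{t=0} = 2/λ^3

M_X(t) = λ/(λ - t)
K_X(t) = log M_X(t) = log(λ) - log(λ - t)
dK/dt = -1/(-λ + t)
d^2K/dt^2 = 1/(λ^2 - 2*λ*t + t^2)
d^3K/dt^3 = -2/(-λ^3 + 3*λ^2*t - 3*λ*t^2 + t^3)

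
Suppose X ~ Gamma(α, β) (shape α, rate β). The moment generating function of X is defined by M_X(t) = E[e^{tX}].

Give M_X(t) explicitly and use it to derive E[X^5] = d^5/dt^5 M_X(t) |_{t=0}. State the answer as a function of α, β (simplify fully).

M_X(t) = (β/(β - t))^α

E[X^5] = D^5[M](0) = α*(α^4 + 10*α^3 + 35*α^2 + 50*α + 24)/β^5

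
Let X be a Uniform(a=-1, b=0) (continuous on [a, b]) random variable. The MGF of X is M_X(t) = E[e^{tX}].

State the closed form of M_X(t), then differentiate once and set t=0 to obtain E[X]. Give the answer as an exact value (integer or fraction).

E[X] = D[M](0) = -1/2

M_X(t) = (1 - e^(-t))/t
D[M](t) = (t - e^(t) + 1)*e^(-t)/t^2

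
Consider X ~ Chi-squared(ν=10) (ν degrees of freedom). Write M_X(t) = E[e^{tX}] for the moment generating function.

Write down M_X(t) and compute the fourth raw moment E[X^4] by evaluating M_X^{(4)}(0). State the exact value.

M_X(t) = (1 - 2*t)^(-5)
M^(4)(t) = -26880/(512*t^9 - 2304*t^8 + 4608*t^7 - 5376*t^6 + 4032*t^5 - 2016*t^4 + 672*t^3 - 144*t^2 + 18*t - 1)

E[X^4] = M^(4)(0) = 26880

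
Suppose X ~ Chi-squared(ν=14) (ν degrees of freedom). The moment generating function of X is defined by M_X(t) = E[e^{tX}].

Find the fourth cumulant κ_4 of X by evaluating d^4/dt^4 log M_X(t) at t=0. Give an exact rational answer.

M_X(t) = (1 - 2*t)^(-7)
K_X(t) = log M_X(t) = -7*log(1 - 2*t)
dK/dt = -14/(2*t - 1)
d^2K/dt^2 = 28/(4*t^2 - 4*t + 1)
d^3K/dt^3 = -112/(8*t^3 - 12*t^2 + 6*t - 1)
d^4K/dt^4 = 672/(16*t^4 - 32*t^3 + 24*t^2 - 8*t + 1)

κ_4 = d^4K/dt^4 |_{t=0} = 672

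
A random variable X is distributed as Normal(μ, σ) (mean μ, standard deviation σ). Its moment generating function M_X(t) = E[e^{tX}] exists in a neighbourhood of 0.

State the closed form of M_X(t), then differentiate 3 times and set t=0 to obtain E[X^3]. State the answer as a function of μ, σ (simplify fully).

M_X(t) = e^(μ*t + σ^2*t^2/2)

E[X^3] = M^(3)(0) = μ*(μ^2 + 3*σ^2)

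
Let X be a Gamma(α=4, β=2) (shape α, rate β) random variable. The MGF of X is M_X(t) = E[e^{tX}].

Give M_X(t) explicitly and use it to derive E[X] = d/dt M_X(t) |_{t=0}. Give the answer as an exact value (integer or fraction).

M_X(t) = 16/(2 - t)^4
M′(t) = -64/(t^5 - 10*t^4 + 40*t^3 - 80*t^2 + 80*t - 32)

E[X] = M′(0) = 2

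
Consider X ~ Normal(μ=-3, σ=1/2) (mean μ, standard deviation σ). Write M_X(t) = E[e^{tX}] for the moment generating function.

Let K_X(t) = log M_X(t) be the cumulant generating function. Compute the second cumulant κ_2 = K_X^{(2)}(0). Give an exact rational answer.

κ_2 = K′′(0) = 1/4

M_X(t) = e^(t^2/8 - 3*t)
K_X(t) = log M_X(t) = t^2/8 - 3*t
K′(t) = t/4 - 3
K′′(t) = 1/4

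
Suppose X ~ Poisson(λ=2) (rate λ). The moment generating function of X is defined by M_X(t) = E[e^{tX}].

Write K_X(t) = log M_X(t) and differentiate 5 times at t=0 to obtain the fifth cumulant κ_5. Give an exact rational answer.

M_X(t) = e^(2*e^(t) - 2)
K_X(t) = log M_X(t) = 2*e^(t) - 2
D^5[K](t) = 2*e^(t)

κ_5 = D^5[K](0) = 2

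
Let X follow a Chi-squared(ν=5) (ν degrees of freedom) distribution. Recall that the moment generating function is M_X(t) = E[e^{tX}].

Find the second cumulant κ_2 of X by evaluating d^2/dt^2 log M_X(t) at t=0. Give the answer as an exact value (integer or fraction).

κ_2 = D^2[K](0) = 10

M_X(t) = (1 - 2*t)^(-5/2)
K_X(t) = log M_X(t) = -5*log(1 - 2*t)/2
D^2[K](t) = 10/(4*t^2 - 4*t + 1)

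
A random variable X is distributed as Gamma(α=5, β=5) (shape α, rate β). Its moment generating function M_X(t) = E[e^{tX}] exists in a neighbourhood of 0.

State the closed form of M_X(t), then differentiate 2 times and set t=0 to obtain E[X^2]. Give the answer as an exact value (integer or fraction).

M_X(t) = 3125/(5 - t)^5
M^(2)(t) = -93750/(t^7 - 35*t^6 + 525*t^5 - 4375*t^4 + 21875*t^3 - 65625*t^2 + 109375*t - 78125)

E[X^2] = M^(2)(0) = 6/5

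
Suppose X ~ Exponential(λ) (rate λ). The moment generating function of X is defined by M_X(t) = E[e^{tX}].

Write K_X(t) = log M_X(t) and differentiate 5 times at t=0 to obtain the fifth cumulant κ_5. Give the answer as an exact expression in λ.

M_X(t) = λ/(λ - t)
K_X(t) = log M_X(t) = log(λ) - log(λ - t)
K^(5)(t) = -24/(-λ^5 + 5*λ^4*t - 10*λ^3*t^2 + 10*λ^2*t^3 - 5*λ*t^4 + t^5)

κ_5 = K^(5)(0) = 24/λ^5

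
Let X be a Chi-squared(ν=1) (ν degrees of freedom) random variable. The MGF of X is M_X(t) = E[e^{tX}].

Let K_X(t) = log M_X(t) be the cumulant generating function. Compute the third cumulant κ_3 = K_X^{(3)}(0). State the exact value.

M_X(t) = 1/√(1 - 2*t)
K_X(t) = log M_X(t) = -log(1 - 2*t)/2
D^3[K](t) = -8/(8*t^3 - 12*t^2 + 6*t - 1)

κ_3 = D^3[K](0) = 8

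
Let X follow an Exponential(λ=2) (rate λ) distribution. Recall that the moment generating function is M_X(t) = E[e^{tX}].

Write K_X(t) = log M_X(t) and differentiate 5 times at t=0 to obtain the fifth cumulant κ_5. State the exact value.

M_X(t) = 2/(2 - t)
K_X(t) = log M_X(t) = -log(2 - t) + log(2)
D^5[K](t) = -24/(t^5 - 10*t^4 + 40*t^3 - 80*t^2 + 80*t - 32)

κ_5 = D^5[K](0) = 3/4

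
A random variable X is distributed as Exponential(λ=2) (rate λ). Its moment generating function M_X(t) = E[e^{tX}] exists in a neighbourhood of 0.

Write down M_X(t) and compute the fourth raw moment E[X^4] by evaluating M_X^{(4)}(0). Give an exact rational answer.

E[X^4] = d^4M/dt^4 |_{t=0} = 3/2

M_X(t) = 2/(2 - t)
dM/dt = 2/(t^2 - 4*t + 4)
d^2M/dt^2 = -4/(t^3 - 6*t^2 + 12*t - 8)
d^3M/dt^3 = 12/(t^4 - 8*t^3 + 24*t^2 - 32*t + 16)
d^4M/dt^4 = -48/(t^5 - 10*t^4 + 40*t^3 - 80*t^2 + 80*t - 32)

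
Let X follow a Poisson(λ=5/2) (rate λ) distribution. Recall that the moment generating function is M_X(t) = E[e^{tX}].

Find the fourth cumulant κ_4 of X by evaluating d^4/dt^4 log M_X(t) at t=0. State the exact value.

M_X(t) = e^(5*e^(t)/2 - 5/2)
K_X(t) = log M_X(t) = 5*e^(t)/2 - 5/2
dK/dt = 5*e^(t)/2
d^2K/dt^2 = 5*e^(t)/2
d^3K/dt^3 = 5*e^(t)/2
d^4K/dt^4 = 5*e^(t)/2

κ_4 = d^4K/dt^4 |_{t=0} = 5/2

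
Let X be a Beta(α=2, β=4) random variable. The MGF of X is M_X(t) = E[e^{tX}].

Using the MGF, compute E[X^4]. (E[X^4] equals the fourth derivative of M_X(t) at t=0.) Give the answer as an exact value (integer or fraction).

M_X(t) = ₁F₁(2; 6; t)
M^(4)(t) = 5*₁F₁(6; 10; t)/126

E[X^4] = M^(4)(0) = 5/126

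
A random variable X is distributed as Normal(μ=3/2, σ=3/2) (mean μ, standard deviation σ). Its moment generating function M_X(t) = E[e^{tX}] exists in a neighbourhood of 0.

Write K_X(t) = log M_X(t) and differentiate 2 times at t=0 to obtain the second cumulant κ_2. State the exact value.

M_X(t) = e^(9*t^2/8 + 3*t/2)
K_X(t) = log M_X(t) = 9*t^2/8 + 3*t/2
D^2[K](t) = 9/4

κ_2 = D^2[K](0) = 9/4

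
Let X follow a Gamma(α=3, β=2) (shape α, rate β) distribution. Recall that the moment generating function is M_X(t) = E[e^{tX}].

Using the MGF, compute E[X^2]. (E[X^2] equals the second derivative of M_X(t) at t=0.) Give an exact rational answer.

M_X(t) = 8/(2 - t)^3
dM/dt = 24/(t^4 - 8*t^3 + 24*t^2 - 32*t + 16)
d^2M/dt^2 = -96/(t^5 - 10*t^4 + 40*t^3 - 80*t^2 + 80*t - 32)

E[X^2] = d^2M/dt^2 |_{t=0} = 3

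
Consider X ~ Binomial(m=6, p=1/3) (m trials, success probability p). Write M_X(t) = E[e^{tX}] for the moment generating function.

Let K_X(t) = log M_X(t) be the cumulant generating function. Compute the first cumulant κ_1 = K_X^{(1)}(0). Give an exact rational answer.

M_X(t) = (e^(t)/3 + 2/3)^6
K_X(t) = log M_X(t) = 6*log(e^(t)/3 + 2/3)
K^(1)(t) = 6*e^(t)/(e^(t) + 2)

κ_1 = K^(1)(0) = 2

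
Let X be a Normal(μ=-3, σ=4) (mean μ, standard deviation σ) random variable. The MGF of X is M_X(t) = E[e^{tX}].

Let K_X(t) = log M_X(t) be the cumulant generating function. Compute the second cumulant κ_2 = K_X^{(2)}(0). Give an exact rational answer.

M_X(t) = e^(8*t^2 - 3*t)
K_X(t) = log M_X(t) = 8*t^2 - 3*t
K^(2)(t) = 16

κ_2 = K^(2)(0) = 16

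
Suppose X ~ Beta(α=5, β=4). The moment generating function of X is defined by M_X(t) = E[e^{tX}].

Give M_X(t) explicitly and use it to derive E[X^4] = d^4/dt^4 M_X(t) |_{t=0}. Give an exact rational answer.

M_X(t) = ₁F₁(5; 9; t)
dM/dt = 5*₁F₁(6; 10; t)/9
d^2M/dt^2 = ₁F₁(7; 11; t)/3
d^3M/dt^3 = 7*₁F₁(8; 12; t)/33
d^4M/dt^4 = 14*₁F₁(9; 13; t)/99

E[X^4] = d^4M/dt^4 |_{t=0} = 14/99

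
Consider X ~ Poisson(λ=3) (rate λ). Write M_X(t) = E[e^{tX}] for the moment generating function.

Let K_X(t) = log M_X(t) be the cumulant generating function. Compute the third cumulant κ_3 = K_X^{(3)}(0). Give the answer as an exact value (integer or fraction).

M_X(t) = e^(3*e^(t) - 3)
K_X(t) = log M_X(t) = 3*e^(t) - 3
K′(t) = 3*e^(t)
K′′(t) = 3*e^(t)
K′′′(t) = 3*e^(t)

κ_3 = K′′′(0) = 3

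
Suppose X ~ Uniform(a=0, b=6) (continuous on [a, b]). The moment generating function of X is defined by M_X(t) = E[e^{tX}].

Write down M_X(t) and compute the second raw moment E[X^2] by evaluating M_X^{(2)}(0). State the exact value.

E[X^2] = d^2M/dt^2 |_{t=0} = 12

M_X(t) = (e^(6*t) - 1)/(6*t)
dM/dt = (6*t*e^(6*t) - e^(6*t) + 1)/(6*t^2)
d^2M/dt^2 = (18*t^2*e^(6*t) - 6*t*e^(6*t) + e^(6*t) - 1)/(3*t^3)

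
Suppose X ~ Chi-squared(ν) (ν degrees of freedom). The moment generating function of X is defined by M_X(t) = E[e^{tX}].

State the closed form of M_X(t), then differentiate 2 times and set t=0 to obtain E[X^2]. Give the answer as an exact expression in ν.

E[X^2] = d^2M/dt^2 |_{t=0} = ν*(ν + 2)

M_X(t) = (1 - 2*t)^(-ν/2)
dM/dt = -ν/(2*t*(1 - 2*t)^(ν/2) - (1 - 2*t)^(ν/2))
d^2M/dt^2 = (ν^2 + 2*ν)/(4*t^2*(1 - 2*t)^(ν/2) - 4*t*(1 - 2*t)^(ν/2) + (1 - 2*t)^(ν/2))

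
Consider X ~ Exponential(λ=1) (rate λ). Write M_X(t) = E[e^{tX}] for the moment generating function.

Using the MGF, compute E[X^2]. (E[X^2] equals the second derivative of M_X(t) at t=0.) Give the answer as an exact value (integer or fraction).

E[X^2] = d^2M/dt^2 |_{t=0} = 2

M_X(t) = 1/(1 - t)
dM/dt = 1/(t^2 - 2*t + 1)
d^2M/dt^2 = -2/(t^3 - 3*t^2 + 3*t - 1)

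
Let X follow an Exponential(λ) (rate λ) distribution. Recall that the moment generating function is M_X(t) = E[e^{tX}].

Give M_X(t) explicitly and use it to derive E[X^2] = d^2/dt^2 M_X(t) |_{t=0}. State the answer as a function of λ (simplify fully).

E[X^2] = M^(2)(0) = 2/λ^2

M_X(t) = λ/(λ - t)
M^(2)(t) = -2*λ/(-λ^3 + 3*λ^2*t - 3*λ*t^2 + t^3)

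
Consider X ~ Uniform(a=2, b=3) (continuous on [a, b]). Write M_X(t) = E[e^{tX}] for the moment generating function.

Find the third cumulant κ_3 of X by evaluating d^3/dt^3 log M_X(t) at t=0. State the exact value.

M_X(t) = (e^(3*t) - e^(2*t))/t
K_X(t) = log M_X(t) = -log(t) + log(e^(3*t) - e^(2*t))
K^(3)(t) = (t^3*e^(2*t) + t^3*e^(t) - 2*e^(3*t) + 6*e^(2*t) - 6*e^(t) + 2)/(t^3*e^(3*t) - 3*t^3*e^(2*t) + 3*t^3*e^(t) - t^3)

κ_3 = K^(3)(0) = 0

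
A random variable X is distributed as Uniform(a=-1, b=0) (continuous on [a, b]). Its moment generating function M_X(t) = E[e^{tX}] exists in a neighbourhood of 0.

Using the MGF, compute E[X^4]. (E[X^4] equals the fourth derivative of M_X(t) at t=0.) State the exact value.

E[X^4] = D^4[M](0) = 1/5

M_X(t) = (1 - e^(-t))/t
D^4[M](t) = (-t^4 - 4*t^3 - 12*t^2 - 24*t + 24*e^(t) - 24)*e^(-t)/t^5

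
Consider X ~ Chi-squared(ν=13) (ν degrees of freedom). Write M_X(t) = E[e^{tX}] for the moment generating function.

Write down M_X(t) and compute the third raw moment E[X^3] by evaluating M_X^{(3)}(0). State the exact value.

E[X^3] = d^3M/dt^3 |_{t=0} = 3315

M_X(t) = (1 - 2*t)^(-13/2)
dM/dt = -13/(128*t^7*√(1 - 2*t) - 448*t^6*√(1 - 2*t) + 672*t^5*√(1 - 2*t) - 560*t^4*√(1 - 2*t) + 280*t^3*√(1 - 2*t) - 84*t^2*√(1 - 2*t) + 14*t*√(1 - 2*t) - √(1 - 2*t))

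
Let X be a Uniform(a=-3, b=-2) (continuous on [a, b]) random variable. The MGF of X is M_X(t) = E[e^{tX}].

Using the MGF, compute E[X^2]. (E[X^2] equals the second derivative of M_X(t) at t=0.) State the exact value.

E[X^2] = D^2[M](0) = 19/3

M_X(t) = (e^(-2*t) - e^(-3*t))/t
D^2[M](t) = (4*t^2*e^(t) - 9*t^2 + 4*t*e^(t) - 6*t + 2*e^(t) - 2)*e^(-3*t)/t^3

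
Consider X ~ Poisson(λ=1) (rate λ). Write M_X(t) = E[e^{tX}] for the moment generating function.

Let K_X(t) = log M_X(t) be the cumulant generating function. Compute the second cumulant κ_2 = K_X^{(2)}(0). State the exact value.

κ_2 = K^(2)(0) = 1

M_X(t) = e^(e^(t) - 1)
K_X(t) = log M_X(t) = e^(t) - 1
K^(2)(t) = e^(t)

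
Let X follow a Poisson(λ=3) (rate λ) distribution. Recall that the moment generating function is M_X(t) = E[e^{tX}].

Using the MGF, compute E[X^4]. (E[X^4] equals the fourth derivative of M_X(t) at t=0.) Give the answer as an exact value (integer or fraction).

M_X(t) = e^(3*e^(t) - 3)
dM/dt = 3*e^(-3)*e^(t)*e^(3*e^(t))
d^2M/dt^2 = (9*e^(2*t)*e^(3*e^(t)) + 3*e^(t)*e^(3*e^(t)))*e^(-3)
d^3M/dt^3 = (27*e^(3*t)*e^(3*e^(t)) + 27*e^(2*t)*e^(3*e^(t)) + 3*e^(t)*e^(3*e^(t)))*e^(-3)
d^4M/dt^4 = (81*e^(4*t)*e^(3*e^(t)) + 162*e^(3*t)*e^(3*e^(t)) + 63*e^(2*t)*e^(3*e^(t)) + 3*e^(t)*e^(3*e^(t)))*e^(-3)

E[X^4] = d^4M/dt^4 |_{t=0} = 309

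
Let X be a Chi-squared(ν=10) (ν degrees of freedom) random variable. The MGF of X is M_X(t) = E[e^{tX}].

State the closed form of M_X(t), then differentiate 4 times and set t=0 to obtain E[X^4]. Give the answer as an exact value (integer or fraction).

M_X(t) = (1 - 2*t)^(-5)
dM/dt = 10/(64*t^6 - 192*t^5 + 240*t^4 - 160*t^3 + 60*t^2 - 12*t + 1)
d^2M/dt^2 = -120/(128*t^7 - 448*t^6 + 672*t^5 - 560*t^4 + 280*t^3 - 84*t^2 + 14*t - 1)
d^3M/dt^3 = 1680/(256*t^8 - 1024*t^7 + 1792*t^6 - 1792*t^5 + 1120*t^4 - 448*t^3 + 112*t^2 - 16*t + 1)
d^4M/dt^4 = -26880/(512*t^9 - 2304*t^8 + 4608*t^7 - 5376*t^6 + 4032*t^5 - 2016*t^4 + 672*t^3 - 144*t^2 + 18*t - 1)

E[X^4] = d^4M/dt^4 |_{t=0} = 26880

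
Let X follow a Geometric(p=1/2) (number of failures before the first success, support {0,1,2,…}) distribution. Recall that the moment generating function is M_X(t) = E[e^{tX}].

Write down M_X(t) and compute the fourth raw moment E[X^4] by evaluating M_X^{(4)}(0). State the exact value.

M_X(t) = 1/(2*(1 - e^(t)/2))
M^(4)(t) = (-e^(4*t) - 22*e^(3*t) - 44*e^(2*t) - 8*e^(t))/(e^(5*t) - 10*e^(4*t) + 40*e^(3*t) - 80*e^(2*t) + 80*e^(t) - 32)

E[X^4] = M^(4)(0) = 75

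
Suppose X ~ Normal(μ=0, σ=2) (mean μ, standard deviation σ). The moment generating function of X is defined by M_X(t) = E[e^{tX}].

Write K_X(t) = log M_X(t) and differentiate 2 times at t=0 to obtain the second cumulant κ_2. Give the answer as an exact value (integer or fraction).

κ_2 = K^(2)(0) = 4

M_X(t) = e^(2*t^2)
K_X(t) = log M_X(t) = 2*t^2
K^(2)(t) = 4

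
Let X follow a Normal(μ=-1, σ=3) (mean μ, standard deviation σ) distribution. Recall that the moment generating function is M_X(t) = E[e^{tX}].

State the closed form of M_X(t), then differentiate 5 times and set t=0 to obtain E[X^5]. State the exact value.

E[X^5] = D^5[M](0) = -1306

M_X(t) = e^(9*t^2/2 - t)
D^5[M](t) = (59049*t^5*e^(9*t^2/2) - 32805*t^4*e^(9*t^2/2) + 72900*t^3*e^(9*t^2/2) - 22680*t^2*e^(9*t^2/2) + 13410*t*e^(9*t^2/2) - 1306*e^(9*t^2/2))*e^(-t)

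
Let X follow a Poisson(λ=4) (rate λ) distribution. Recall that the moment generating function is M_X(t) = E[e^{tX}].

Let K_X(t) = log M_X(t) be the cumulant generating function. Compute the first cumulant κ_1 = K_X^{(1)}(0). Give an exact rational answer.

κ_1 = K^(1)(0) = 4

M_X(t) = e^(4*e^(t) - 4)
K_X(t) = log M_X(t) = 4*e^(t) - 4
K^(1)(t) = 4*e^(t)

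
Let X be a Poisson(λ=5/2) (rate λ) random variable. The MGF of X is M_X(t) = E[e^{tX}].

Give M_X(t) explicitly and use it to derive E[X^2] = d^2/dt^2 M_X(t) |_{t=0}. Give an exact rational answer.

E[X^2] = D^2[M](0) = 35/4

M_X(t) = e^(5*e^(t)/2 - 5/2)
D^2[M](t) = (25*e^(2*t)*e^(5*e^(t)/2) + 10*e^(t)*e^(5*e^(t)/2))*e^(-5/2)/4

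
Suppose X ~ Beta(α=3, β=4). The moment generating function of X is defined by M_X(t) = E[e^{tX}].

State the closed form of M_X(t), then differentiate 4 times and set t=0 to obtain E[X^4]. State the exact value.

M_X(t) = ₁F₁(3; 7; t)
dM/dt = 3*₁F₁(4; 8; t)/7
d^2M/dt^2 = 3*₁F₁(5; 9; t)/14
d^3M/dt^3 = 5*₁F₁(6; 10; t)/42
d^4M/dt^4 = ₁F₁(7; 11; t)/14

E[X^4] = d^4M/dt^4 |_{t=0} = 1/14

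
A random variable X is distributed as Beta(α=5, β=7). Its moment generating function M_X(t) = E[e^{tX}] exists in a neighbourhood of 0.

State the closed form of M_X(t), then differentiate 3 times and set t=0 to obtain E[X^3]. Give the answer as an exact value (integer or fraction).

M_X(t) = ₁F₁(5; 12; t)
M^(3)(t) = 5*₁F₁(8; 15; t)/52

E[X^3] = M^(3)(0) = 5/52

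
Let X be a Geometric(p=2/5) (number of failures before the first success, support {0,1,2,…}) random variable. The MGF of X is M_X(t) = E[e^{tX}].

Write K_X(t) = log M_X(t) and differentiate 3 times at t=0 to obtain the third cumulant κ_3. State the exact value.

M_X(t) = 2/(5*(1 - 3*e^(t)/5))
K_X(t) = log M_X(t) = -log(1 - 3*e^(t)/5) - log(5) + log(2)
K′(t) = -3*e^(t)/(3*e^(t) - 5)
K′′(t) = 15*e^(t)/(9*e^(2*t) - 30*e^(t) + 25)
K′′′(t) = (-45*e^(2*t) - 75*e^(t))/(27*e^(3*t) - 135*e^(2*t) + 225*e^(t) - 125)

κ_3 = K′′′(0) = 15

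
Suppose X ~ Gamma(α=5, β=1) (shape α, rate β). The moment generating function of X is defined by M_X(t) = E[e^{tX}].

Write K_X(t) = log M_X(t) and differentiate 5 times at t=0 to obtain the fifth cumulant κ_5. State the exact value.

M_X(t) = (1 - t)^(-5)
K_X(t) = log M_X(t) = -5*log(1 - t)
K^(5)(t) = -120/(t^5 - 5*t^4 + 10*t^3 - 10*t^2 + 5*t - 1)

κ_5 = K^(5)(0) = 120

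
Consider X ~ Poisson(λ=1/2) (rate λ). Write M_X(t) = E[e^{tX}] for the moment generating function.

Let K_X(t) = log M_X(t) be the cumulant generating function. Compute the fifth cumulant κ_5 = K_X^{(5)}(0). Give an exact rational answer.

M_X(t) = e^(e^(t)/2 - 1/2)
K_X(t) = log M_X(t) = e^(t)/2 - 1/2
D^5[K](t) = e^(t)/2

κ_5 = D^5[K](0) = 1/2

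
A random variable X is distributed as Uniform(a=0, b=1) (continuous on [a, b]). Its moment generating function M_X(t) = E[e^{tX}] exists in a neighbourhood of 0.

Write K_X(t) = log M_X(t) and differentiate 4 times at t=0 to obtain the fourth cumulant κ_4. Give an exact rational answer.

κ_4 = K^(4)(0) = -1/120

M_X(t) = (e^(t) - 1)/t
K_X(t) = log M_X(t) = -log(t) + log(e^(t) - 1)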